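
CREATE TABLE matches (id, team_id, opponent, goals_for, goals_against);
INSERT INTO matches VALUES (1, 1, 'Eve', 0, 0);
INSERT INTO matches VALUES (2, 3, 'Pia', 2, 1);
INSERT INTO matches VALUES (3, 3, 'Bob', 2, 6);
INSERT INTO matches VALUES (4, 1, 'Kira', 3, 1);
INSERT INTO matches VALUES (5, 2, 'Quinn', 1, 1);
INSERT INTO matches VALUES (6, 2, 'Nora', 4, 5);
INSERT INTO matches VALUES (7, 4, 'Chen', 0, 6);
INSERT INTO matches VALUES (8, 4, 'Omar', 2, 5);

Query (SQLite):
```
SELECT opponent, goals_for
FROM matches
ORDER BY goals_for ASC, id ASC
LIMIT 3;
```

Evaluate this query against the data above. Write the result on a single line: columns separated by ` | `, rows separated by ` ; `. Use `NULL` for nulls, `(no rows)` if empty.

Sort by goals_for asc, tiebreak id asc: (0, id=1), (0, id=7), (1, id=5), (2, id=2), (2, id=3), (2, id=8) …. Take first 3.

Eve | 0 ; Chen | 0 ; Quinn | 1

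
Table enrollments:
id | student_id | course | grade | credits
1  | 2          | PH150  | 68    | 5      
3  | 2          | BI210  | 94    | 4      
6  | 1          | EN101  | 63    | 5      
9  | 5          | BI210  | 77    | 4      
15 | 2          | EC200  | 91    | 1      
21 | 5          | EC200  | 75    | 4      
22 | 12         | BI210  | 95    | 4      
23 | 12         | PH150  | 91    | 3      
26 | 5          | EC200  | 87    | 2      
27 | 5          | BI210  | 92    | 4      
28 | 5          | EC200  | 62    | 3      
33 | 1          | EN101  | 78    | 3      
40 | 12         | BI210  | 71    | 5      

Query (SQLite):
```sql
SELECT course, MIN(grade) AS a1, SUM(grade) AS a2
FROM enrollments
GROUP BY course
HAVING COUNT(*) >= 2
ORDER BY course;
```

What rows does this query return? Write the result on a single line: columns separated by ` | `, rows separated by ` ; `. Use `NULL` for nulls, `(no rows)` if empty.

Group enrollments by course.
Per group compute: MIN(grade), SUM(grade).
HAVING: drop groups with fewer than 2 rows.
  BI210: ids {3, 9, 22, 27, 40} → MIN(grade)=71, SUM(grade)=429
  EC200: ids {15, 21, 26, 28} → MIN(grade)=62, SUM(grade)=315
  EN101: ids {6, 33} → MIN(grade)=63, SUM(grade)=141
  PH150: ids {1, 23} → MIN(grade)=68, SUM(grade)=159

BI210 | 71 | 429 ; EC200 | 62 | 315 ; EN101 | 63 | 141 ; PH150 | 68 | 159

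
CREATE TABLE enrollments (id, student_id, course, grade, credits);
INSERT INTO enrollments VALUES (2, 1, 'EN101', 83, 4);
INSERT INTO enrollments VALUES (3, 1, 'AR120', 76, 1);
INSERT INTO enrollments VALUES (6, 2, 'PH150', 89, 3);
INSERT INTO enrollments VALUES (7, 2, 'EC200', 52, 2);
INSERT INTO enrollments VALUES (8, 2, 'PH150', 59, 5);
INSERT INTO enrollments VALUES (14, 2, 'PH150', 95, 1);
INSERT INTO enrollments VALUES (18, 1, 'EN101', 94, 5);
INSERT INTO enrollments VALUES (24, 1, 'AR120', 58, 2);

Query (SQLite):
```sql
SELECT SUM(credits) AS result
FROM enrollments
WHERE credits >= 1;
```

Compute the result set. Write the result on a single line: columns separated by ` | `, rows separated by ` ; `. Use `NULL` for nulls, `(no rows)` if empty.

23

Rows where credits >= 1 → credits values: [4, 1, 3, 2, 5, 1, 5, 2].
SUM of non-NULL values = 23.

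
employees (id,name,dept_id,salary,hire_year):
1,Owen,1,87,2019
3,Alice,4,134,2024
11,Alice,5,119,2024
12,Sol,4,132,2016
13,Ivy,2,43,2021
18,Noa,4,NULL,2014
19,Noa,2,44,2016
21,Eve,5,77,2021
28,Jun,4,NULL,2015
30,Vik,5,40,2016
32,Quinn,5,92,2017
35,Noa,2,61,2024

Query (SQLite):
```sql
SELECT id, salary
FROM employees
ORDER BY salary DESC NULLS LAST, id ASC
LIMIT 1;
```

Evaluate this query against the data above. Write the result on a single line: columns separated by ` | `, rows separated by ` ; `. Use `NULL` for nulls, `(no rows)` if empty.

Sort by salary desc, tiebreak id asc: (134, id=3), (132, id=12), (119, id=11), (92, id=32) …. Take first 1.
NULLS LAST: NULL salary rows go after all non-NULL rows (among themselves ordered by id asc).

3 | 134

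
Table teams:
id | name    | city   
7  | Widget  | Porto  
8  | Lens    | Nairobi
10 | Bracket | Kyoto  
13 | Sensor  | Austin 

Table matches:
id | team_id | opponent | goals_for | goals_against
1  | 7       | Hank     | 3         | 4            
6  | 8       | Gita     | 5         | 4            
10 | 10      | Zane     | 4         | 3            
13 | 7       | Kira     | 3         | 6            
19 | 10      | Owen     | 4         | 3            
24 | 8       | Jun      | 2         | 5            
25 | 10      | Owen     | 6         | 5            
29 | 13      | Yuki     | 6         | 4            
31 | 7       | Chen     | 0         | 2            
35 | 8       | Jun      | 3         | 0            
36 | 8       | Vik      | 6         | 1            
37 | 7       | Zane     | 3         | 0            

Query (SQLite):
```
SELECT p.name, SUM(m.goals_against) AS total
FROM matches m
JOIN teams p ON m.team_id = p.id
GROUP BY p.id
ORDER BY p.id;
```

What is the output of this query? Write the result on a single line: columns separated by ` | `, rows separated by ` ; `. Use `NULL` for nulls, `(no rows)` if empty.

Widget | 12 ; Lens | 10 ; Bracket | 11 ; Sensor | 4

Join each matches row to its teams via team_id.
Group joined rows by teams.id; compute SUM(m.goals_against) per group.
  7: ids {1, 13, 31, 37} → SUM(m.goals_against)=12
  8: ids {6, 24, 35, 36} → SUM(m.goals_against)=10
  10: ids {10, 19, 25} → SUM(m.goals_against)=11
  13: ids {29} → SUM(m.goals_against)=4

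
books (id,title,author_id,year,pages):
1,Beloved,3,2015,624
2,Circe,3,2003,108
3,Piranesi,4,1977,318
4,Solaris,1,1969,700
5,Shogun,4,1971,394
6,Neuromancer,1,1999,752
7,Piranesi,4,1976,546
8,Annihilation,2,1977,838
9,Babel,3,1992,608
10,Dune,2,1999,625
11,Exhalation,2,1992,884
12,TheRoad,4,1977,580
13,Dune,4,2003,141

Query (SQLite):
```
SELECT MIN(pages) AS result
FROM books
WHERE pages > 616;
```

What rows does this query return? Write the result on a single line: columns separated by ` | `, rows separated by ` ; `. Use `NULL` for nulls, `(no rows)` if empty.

624

Rows where pages > 616 → pages values: [624, 700, 752, 838, 625, 884].
MIN of non-NULL values = 624.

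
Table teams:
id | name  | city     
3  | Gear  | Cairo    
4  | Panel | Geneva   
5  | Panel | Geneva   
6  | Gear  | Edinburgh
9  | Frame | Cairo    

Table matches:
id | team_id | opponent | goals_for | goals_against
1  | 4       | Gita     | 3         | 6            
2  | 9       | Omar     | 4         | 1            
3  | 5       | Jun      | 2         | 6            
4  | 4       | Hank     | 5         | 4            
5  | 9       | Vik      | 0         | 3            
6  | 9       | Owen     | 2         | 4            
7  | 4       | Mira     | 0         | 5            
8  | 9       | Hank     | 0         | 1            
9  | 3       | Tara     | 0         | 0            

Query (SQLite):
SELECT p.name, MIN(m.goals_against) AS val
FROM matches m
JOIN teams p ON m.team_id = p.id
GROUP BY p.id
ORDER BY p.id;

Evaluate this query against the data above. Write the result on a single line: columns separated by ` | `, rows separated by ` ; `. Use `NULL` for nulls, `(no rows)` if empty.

Gear | 0 ; Panel | 4 ; Panel | 6 ; Frame | 1

Join each matches row to its teams via team_id.
Group joined rows by teams.id; compute MIN(m.goals_against) per group.
  3: ids {9} → MIN(m.goals_against)=0
  4: ids {1, 4, 7} → MIN(m.goals_against)=4
  5: ids {3} → MIN(m.goals_against)=6
  9: ids {2, 5, 6, 8} → MIN(m.goals_against)=1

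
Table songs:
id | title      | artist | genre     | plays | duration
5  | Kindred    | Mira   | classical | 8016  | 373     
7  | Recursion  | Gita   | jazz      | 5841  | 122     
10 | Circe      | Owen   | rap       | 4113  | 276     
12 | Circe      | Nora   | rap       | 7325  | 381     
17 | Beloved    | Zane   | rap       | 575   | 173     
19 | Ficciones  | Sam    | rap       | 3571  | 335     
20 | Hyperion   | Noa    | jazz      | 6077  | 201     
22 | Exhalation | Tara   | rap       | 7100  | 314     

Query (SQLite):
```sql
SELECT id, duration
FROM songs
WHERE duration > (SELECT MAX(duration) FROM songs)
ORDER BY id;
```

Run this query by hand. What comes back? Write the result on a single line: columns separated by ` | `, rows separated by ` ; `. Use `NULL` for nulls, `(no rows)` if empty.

Scalar subquery: MAX(duration) over all songs rows = 381.
Keep rows where duration > that value.

(no rows)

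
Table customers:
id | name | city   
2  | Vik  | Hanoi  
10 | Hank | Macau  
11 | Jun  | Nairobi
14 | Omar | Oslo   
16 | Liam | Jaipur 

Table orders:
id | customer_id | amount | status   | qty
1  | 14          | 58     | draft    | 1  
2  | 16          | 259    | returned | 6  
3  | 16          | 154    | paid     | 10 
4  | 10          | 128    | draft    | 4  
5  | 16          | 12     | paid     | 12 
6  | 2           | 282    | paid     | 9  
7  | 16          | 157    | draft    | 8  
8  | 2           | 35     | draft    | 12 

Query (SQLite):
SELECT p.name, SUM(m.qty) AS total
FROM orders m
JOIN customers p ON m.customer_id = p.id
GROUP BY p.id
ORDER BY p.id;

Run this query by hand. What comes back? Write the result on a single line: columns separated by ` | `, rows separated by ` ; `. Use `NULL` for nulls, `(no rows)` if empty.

Join each orders row to its customers via customer_id.
Group joined rows by customers.id; compute SUM(m.qty) per group.
  2: ids {6, 8} → SUM(m.qty)=21
  10: ids {4} → SUM(m.qty)=4
  14: ids {1} → SUM(m.qty)=1
  16: ids {2, 3, 5, 7} → SUM(m.qty)=36

Vik | 21 ; Hank | 4 ; Omar | 1 ; Liam | 36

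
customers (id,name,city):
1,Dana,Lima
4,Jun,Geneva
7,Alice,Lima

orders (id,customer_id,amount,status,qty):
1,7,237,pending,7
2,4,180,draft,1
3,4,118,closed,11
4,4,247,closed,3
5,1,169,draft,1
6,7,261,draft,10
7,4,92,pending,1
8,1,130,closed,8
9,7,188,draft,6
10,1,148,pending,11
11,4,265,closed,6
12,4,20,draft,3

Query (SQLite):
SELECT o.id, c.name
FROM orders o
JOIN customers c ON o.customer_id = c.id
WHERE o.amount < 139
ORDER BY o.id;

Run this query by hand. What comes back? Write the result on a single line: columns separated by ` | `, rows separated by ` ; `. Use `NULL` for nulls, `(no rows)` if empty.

Each orders row matches the customers row where customer_id = customers.id.
Then keep rows with o.amount < 139.

3 | Jun ; 7 | Jun ; 8 | Dana ; 12 | Jun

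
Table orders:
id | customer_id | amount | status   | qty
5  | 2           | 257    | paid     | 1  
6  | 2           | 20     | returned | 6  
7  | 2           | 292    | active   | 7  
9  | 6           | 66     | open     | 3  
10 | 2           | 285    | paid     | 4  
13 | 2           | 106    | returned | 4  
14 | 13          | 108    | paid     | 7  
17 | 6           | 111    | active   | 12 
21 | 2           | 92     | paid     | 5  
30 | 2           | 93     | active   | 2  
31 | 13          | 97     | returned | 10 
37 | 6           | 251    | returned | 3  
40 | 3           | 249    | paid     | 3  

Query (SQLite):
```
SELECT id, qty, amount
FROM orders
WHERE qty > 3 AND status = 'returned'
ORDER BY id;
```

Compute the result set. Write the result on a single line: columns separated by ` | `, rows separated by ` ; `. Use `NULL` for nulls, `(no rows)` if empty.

6 | 6 | 20 ; 13 | 4 | 106 ; 31 | 10 | 97

qty > 3: ids {6, 7, 10, 13, 14, 17, 21, 31}
status = 'returned': ids {6, 13, 31, 37}
Combine with AND.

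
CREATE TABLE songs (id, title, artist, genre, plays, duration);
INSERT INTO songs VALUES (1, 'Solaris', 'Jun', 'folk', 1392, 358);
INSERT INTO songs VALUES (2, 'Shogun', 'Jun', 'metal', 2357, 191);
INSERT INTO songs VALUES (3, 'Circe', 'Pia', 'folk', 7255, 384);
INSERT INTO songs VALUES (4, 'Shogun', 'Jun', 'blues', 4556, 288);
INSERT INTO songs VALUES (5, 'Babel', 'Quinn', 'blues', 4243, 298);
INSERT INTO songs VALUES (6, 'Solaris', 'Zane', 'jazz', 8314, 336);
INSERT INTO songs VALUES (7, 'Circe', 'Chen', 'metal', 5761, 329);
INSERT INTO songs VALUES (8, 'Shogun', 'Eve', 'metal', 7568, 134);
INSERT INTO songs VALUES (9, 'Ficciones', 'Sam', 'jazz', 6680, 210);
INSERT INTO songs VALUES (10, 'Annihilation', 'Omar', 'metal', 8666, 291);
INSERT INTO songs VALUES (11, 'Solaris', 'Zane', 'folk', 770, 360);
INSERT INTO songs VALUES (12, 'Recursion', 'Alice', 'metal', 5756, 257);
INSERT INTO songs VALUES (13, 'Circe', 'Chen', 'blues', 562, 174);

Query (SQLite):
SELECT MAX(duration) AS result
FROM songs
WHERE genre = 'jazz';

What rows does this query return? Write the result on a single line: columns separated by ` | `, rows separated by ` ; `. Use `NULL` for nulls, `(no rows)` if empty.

336

Rows where genre='jazz' → duration values: [336, 210].
MAX of non-NULL values = 336.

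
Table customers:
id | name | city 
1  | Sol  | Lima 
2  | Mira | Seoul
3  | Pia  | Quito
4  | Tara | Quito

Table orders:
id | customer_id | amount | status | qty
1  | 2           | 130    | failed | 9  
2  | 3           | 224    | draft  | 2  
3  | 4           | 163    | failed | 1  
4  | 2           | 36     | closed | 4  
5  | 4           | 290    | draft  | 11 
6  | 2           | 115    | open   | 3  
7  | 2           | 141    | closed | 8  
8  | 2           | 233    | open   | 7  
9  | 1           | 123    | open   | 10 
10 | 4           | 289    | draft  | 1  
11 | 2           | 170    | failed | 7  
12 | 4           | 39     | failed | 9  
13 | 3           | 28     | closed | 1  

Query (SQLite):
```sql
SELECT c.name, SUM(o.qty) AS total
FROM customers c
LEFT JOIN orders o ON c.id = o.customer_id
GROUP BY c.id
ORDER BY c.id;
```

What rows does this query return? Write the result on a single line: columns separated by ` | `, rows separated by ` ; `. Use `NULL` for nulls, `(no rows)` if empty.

LEFT JOIN keeps every customers row; unmatched ones get NULL for orders columns.
Group by customers.id and compute SUM(o.qty). SUM over an all-NULL group is NULL.
  1: ids {9} → SUM(o.qty)=10
  2: ids {1, 4, 6, 7, 8, 11} → SUM(o.qty)=38
  3: ids {2, 13} → SUM(o.qty)=3
  4: ids {3, 5, 10, 12} → SUM(o.qty)=22

Sol | 10 ; Mira | 38 ; Pia | 3 ; Tara | 22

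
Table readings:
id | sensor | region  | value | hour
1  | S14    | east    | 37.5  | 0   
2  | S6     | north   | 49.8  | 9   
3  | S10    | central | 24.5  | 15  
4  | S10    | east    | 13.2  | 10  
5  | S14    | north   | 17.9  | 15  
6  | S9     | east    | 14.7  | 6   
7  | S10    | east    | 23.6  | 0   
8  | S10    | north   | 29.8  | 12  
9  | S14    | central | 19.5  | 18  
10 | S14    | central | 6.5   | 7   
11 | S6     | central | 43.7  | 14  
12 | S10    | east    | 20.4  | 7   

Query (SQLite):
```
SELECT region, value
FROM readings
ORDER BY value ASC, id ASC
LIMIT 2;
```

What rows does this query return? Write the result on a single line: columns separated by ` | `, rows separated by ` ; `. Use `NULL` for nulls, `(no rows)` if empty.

central | 6.5 ; east | 13.2

Sort by value asc, tiebreak id asc: (6.5, id=10), (13.2, id=4), (14.7, id=6), (17.9, id=5), (19.5, id=9) …. Take first 2.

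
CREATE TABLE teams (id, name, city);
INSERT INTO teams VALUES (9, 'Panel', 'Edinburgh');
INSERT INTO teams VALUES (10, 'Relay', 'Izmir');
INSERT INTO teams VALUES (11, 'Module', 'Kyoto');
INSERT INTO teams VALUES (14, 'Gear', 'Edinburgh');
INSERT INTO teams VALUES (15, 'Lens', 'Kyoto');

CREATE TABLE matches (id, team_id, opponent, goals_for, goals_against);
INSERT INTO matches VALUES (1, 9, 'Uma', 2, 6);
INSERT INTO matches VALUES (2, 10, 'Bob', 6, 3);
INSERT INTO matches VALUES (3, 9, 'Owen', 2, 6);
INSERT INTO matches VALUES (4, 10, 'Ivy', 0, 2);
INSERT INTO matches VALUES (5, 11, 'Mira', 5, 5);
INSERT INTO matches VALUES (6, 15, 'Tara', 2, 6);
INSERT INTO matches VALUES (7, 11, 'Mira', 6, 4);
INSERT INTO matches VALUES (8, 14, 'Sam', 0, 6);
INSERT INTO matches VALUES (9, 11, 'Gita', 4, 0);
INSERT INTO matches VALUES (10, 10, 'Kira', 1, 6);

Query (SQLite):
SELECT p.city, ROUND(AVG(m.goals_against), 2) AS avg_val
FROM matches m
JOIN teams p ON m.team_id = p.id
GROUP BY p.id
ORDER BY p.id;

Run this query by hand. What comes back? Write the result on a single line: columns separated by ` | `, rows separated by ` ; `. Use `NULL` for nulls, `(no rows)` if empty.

Edinburgh | 6 ; Izmir | 3.67 ; Kyoto | 3 ; Edinburgh | 6 ; Kyoto | 6

Join each matches row to its teams via team_id.
Group joined rows by teams.id; compute ROUND(AVG(m.goals_against), 2) per group.
  9: ids {1, 3} → ROUND(AVG(m.goals_against), 2)=6
  10: ids {2, 4, 10} → ROUND(AVG(m.goals_against), 2)=3.67
  11: ids {5, 7, 9} → ROUND(AVG(m.goals_against), 2)=3
  14: ids {8} → ROUND(AVG(m.goals_against), 2)=6
  15: ids {6} → ROUND(AVG(m.goals_against), 2)=6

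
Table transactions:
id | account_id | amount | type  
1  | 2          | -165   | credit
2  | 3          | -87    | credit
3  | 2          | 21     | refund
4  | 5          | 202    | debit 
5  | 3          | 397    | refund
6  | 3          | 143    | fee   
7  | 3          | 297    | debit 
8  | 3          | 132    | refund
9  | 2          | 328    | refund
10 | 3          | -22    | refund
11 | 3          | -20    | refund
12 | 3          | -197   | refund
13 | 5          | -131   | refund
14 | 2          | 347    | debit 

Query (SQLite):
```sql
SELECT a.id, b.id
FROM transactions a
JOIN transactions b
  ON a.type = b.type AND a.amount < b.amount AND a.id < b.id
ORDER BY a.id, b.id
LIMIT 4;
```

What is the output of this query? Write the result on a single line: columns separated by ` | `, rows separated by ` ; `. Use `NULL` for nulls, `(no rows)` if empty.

Pairs (a,b) with same type, a.amount < b.amount, a.id < b.id.
type groups: credit:{1,2} debit:{4,7,14} fee:{6} refund:{3,5,8,9,10,11,12,13}
Ordered by (a.id, b.id); first 4.

1 | 2 ; 3 | 5 ; 3 | 8 ; 3 | 9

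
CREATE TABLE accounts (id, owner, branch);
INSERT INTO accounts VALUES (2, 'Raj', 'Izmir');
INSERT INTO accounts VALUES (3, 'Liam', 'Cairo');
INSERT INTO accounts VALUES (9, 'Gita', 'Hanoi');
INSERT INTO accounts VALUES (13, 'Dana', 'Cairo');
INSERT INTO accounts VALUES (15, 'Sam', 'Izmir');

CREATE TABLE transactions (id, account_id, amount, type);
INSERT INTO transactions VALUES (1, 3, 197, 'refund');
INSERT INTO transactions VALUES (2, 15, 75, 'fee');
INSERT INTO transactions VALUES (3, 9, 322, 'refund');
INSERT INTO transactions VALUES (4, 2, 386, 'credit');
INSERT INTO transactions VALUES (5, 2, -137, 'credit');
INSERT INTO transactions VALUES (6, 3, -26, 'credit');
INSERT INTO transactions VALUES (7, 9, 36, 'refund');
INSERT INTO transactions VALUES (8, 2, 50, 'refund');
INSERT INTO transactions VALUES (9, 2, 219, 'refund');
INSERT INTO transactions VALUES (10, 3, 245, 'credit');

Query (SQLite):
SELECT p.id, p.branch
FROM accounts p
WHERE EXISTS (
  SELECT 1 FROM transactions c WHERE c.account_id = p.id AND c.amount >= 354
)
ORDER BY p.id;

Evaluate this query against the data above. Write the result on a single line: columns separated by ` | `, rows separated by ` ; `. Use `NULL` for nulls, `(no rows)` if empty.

For each accounts row, check whether any transactions with matching account_id has amount >= 354.
Keep rows where that is true.

2 | Izmir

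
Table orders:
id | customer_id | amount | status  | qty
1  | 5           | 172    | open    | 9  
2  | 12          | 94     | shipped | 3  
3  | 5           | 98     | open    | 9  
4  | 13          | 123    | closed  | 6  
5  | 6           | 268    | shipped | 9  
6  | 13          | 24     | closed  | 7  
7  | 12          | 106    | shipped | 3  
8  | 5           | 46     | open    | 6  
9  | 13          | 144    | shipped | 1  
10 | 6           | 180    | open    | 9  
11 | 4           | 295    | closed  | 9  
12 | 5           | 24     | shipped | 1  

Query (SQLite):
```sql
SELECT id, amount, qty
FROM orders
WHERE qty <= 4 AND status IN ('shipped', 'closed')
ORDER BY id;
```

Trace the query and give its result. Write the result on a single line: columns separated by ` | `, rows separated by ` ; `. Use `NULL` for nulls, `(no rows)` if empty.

2 | 94 | 3 ; 7 | 106 | 3 ; 9 | 144 | 1 ; 12 | 24 | 1

qty <= 4: ids {2, 7, 9, 12}
status IN ('shipped', 'closed'): ids {2, 4, 5, 6, 7, 9, 11, 12}
Combine with AND.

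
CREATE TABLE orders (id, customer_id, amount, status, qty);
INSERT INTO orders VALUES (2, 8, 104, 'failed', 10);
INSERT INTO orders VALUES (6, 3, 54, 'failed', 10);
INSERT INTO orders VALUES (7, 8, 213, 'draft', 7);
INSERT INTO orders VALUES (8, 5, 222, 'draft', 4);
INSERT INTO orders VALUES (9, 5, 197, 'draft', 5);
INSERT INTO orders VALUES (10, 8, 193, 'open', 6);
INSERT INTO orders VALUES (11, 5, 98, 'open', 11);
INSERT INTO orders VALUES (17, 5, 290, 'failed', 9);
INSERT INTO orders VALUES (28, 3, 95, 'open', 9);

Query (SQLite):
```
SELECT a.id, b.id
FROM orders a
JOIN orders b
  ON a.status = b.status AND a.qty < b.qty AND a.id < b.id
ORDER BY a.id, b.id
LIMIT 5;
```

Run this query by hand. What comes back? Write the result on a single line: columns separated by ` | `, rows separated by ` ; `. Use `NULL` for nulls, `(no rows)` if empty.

8 | 9 ; 10 | 11 ; 10 | 28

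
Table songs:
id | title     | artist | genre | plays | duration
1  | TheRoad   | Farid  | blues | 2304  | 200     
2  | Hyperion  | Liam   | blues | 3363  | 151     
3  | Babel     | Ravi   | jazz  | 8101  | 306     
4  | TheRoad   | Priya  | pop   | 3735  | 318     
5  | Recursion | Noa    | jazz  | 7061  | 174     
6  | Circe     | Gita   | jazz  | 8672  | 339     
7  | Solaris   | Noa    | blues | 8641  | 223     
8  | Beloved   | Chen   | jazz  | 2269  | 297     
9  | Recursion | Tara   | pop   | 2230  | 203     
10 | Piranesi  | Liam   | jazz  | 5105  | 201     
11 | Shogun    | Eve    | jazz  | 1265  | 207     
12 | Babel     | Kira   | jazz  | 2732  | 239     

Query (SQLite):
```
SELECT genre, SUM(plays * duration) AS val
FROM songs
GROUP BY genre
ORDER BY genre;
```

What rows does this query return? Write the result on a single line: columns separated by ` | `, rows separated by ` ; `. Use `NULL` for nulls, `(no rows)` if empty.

blues | 2895556 ; jazz | 9262129 ; pop | 1640420

For each row compute plays * duration.
Group by genre; take SUM of the expression per group.
  blues: ids {1, 2, 7} → SUM(plays * duration)=2895556
  jazz: ids {3, 5, 6, 8, 10, 11, 12} → SUM(plays * duration)=9262129
  pop: ids {4, 9} → SUM(plays * duration)=1640420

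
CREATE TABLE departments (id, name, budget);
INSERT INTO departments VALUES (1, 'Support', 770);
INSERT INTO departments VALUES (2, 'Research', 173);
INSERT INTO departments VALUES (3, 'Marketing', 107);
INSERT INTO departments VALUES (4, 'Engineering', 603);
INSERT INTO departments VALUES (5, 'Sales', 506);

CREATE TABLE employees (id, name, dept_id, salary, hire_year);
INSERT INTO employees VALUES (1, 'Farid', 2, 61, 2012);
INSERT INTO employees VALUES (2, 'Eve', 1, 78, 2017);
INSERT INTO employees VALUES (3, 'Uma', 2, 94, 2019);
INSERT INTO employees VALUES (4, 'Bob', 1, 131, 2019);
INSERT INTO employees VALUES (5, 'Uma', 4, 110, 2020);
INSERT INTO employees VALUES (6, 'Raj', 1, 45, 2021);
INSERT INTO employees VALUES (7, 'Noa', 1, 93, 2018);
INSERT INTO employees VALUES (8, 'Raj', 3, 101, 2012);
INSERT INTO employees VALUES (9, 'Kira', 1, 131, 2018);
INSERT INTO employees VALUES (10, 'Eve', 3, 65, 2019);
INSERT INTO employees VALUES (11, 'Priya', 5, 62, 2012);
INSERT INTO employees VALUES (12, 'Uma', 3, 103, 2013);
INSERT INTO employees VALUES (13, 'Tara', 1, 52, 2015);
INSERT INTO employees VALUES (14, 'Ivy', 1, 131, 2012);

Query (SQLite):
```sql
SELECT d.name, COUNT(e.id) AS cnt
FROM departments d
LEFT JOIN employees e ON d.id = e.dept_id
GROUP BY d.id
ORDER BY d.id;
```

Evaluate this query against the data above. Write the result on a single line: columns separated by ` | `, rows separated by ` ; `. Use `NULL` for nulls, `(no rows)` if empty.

LEFT JOIN keeps every departments row; unmatched ones get NULL for employees columns.
Group by departments.id and compute COUNT(e.id). COUNT(col) of an all-NULL group is 0.
  1: ids {2, 4, 6, 7, 9, 13, 14} → COUNT(e.id)=7
  2: ids {1, 3} → COUNT(e.id)=2
  3: ids {8, 10, 12} → COUNT(e.id)=3
  4: ids {5} → COUNT(e.id)=1
  5: ids {11} → COUNT(e.id)=1

Support | 7 ; Research | 2 ; Marketing | 3 ; Engineering | 1 ; Sales | 1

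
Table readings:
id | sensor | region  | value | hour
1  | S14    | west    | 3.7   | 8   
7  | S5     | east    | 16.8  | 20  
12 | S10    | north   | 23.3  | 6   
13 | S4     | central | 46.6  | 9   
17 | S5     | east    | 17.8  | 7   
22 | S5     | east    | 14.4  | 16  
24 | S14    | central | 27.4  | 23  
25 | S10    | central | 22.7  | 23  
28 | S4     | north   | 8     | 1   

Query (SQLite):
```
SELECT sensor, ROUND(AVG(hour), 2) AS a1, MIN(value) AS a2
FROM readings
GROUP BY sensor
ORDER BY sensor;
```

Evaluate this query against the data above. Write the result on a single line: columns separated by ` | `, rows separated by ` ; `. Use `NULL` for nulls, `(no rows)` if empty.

Group readings by sensor.
Per group compute: ROUND(AVG(hour), 2), MIN(value).
  S10: ids {12, 25} → ROUND(AVG(hour), 2)=14.5, MIN(value)=22.7
  S14: ids {1, 24} → ROUND(AVG(hour), 2)=15.5, MIN(value)=3.7
  S4: ids {13, 28} → ROUND(AVG(hour), 2)=5, MIN(value)=8
  S5: ids {7, 17, 22} → ROUND(AVG(hour), 2)=14.33, MIN(value)=14.4

S10 | 14.5 | 22.7 ; S14 | 15.5 | 3.7 ; S4 | 5 | 8 ; S5 | 14.33 | 14.4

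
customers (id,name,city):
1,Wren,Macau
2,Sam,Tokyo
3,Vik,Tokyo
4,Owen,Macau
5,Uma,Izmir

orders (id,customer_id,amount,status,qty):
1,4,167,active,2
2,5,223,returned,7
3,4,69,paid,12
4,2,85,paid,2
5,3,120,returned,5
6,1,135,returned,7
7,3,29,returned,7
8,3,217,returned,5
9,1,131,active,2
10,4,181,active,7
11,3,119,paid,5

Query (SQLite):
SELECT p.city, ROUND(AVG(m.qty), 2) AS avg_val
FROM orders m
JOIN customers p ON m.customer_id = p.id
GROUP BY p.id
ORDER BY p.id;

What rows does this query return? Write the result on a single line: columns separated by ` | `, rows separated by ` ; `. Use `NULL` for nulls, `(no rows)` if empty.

Macau | 4.5 ; Tokyo | 2 ; Tokyo | 5.5 ; Macau | 7 ; Izmir | 7

Join each orders row to its customers via customer_id.
Group joined rows by customers.id; compute ROUND(AVG(m.qty), 2) per group.
  1: ids {6, 9} → ROUND(AVG(m.qty), 2)=4.5
  2: ids {4} → ROUND(AVG(m.qty), 2)=2
  3: ids {5, 7, 8, 11} → ROUND(AVG(m.qty), 2)=5.5
  4: ids {1, 3, 10} → ROUND(AVG(m.qty), 2)=7
  5: ids {2} → ROUND(AVG(m.qty), 2)=7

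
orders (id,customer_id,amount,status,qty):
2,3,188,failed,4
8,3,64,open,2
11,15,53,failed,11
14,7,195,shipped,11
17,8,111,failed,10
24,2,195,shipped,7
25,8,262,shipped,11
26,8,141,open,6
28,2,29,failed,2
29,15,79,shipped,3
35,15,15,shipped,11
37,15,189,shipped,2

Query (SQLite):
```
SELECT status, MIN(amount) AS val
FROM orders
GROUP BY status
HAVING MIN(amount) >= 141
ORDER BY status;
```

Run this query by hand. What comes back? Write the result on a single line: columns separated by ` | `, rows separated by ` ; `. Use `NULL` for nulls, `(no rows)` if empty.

(no rows)

Partition orders by status; compute MIN(amount) within each group.
HAVING: keep groups where MIN(amount) >= 141.
  failed: ids {2, 11, 17, 28} → MIN(amount)=29
  open: ids {8, 26} → MIN(amount)=64
  shipped: ids {14, 24, 25, 29, 35, 37} → MIN(amount)=15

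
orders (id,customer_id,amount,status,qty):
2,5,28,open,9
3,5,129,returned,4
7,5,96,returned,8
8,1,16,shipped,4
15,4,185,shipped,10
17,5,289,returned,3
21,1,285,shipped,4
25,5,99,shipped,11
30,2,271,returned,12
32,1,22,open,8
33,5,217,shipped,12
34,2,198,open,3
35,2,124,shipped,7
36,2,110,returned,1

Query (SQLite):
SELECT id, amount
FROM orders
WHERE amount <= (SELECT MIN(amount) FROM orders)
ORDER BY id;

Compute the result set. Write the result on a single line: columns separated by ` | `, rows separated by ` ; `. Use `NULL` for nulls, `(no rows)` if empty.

Scalar subquery: MIN(amount) over all orders rows = 16.
Keep rows where amount <= that value.

8 | 16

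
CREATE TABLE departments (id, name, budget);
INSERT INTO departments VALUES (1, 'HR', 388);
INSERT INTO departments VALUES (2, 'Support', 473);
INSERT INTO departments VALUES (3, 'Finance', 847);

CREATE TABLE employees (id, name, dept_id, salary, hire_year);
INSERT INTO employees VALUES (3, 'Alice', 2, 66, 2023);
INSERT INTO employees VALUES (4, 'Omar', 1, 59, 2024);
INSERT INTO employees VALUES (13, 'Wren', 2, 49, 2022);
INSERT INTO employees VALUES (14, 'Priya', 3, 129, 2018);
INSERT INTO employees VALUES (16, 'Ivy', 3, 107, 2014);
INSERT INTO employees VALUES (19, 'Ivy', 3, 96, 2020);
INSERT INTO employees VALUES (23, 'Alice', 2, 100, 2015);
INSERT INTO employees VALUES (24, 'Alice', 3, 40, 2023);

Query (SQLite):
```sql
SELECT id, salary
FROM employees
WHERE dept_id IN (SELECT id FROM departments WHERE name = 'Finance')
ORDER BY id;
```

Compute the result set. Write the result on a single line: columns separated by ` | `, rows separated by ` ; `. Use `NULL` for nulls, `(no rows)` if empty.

Inner query: departments.id where name = 'Finance'.
Outer: keep employees rows whose dept_id is in that set.
Inner query → {3}

14 | 129 ; 16 | 107 ; 19 | 96 ; 24 | 40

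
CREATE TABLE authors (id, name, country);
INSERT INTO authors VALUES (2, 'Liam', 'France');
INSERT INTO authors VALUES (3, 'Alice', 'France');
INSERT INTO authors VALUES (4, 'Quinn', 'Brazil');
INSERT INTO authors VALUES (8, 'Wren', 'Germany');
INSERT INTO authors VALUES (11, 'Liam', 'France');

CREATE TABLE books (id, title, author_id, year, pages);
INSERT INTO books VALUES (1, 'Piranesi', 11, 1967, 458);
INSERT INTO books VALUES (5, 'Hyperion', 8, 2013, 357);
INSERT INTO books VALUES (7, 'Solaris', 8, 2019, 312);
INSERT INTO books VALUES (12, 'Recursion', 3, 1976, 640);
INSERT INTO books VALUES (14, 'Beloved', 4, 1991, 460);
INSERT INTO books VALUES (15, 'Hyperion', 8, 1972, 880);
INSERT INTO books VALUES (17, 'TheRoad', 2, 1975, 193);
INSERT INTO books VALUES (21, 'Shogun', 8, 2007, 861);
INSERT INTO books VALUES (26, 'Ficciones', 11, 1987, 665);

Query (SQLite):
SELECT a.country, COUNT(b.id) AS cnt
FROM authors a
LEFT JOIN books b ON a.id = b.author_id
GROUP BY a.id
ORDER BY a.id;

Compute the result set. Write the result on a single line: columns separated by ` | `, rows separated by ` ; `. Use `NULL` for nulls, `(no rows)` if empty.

LEFT JOIN keeps every authors row; unmatched ones get NULL for books columns.
Group by authors.id and compute COUNT(b.id). COUNT(col) of an all-NULL group is 0.
  2: ids {17} → COUNT(b.id)=1
  3: ids {12} → COUNT(b.id)=1
  4: ids {14} → COUNT(b.id)=1
  8: ids {5, 7, 15, 21} → COUNT(b.id)=4
  11: ids {1, 26} → COUNT(b.id)=2

France | 1 ; France | 1 ; Brazil | 1 ; Germany | 4 ; France | 2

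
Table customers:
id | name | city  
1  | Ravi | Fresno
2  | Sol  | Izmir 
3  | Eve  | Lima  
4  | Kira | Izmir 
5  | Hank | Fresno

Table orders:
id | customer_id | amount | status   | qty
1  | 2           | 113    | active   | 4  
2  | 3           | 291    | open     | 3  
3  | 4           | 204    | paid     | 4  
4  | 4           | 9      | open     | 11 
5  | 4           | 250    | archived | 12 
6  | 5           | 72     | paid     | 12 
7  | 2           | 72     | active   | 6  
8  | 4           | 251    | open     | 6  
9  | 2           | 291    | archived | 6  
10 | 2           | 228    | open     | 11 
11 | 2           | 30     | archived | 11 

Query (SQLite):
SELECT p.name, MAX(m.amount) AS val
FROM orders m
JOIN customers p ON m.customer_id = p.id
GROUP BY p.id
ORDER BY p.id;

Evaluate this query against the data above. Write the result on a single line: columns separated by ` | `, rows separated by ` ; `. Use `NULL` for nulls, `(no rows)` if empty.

Sol | 291 ; Eve | 291 ; Kira | 251 ; Hank | 72

Join each orders row to its customers via customer_id.
Group joined rows by customers.id; compute MAX(m.amount) per group.
  2: ids {1, 7, 9, 10, 11} → MAX(m.amount)=291
  3: ids {2} → MAX(m.amount)=291
  4: ids {3, 4, 5, 8} → MAX(m.amount)=251
  5: ids {6} → MAX(m.amount)=72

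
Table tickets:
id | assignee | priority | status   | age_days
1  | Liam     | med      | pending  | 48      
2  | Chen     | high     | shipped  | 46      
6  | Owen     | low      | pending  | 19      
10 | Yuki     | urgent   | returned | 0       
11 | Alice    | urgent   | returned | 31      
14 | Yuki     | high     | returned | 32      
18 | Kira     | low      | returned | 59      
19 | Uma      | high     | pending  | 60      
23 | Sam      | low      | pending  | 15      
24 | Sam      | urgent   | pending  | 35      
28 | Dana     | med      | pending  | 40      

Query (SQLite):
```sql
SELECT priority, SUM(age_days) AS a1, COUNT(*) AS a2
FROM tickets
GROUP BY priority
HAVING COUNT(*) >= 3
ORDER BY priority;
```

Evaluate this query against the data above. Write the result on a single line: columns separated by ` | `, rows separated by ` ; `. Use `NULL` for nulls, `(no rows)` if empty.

Group tickets by priority.
Per group compute: SUM(age_days), COUNT(*).
HAVING: drop groups with fewer than 3 rows.
  high: ids {2, 14, 19} → SUM(age_days)=138, COUNT(*)=3
  low: ids {6, 18, 23} → SUM(age_days)=93, COUNT(*)=3
  med: ids {1, 28} → SUM(age_days)=88, COUNT(*)=2
  urgent: ids {10, 11, 24} → SUM(age_days)=66, COUNT(*)=3

high | 138 | 3 ; low | 93 | 3 ; urgent | 66 | 3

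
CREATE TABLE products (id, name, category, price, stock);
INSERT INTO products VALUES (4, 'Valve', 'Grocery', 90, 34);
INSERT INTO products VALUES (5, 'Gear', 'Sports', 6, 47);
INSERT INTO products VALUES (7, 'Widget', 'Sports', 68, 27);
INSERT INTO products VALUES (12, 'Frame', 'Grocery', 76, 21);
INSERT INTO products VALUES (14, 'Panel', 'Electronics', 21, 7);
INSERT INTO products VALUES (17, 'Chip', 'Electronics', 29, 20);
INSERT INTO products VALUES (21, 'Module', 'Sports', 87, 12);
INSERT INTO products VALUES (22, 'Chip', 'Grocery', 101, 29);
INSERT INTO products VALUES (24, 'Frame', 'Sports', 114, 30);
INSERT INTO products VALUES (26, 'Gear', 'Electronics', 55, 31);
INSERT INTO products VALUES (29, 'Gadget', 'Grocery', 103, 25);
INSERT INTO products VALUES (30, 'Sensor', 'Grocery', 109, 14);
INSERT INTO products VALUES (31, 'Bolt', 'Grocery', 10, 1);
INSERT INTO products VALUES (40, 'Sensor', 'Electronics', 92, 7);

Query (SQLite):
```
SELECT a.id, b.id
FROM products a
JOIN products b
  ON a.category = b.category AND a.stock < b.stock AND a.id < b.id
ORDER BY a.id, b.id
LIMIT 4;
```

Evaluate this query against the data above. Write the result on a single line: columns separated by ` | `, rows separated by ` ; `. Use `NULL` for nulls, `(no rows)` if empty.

7 | 24 ; 12 | 22 ; 12 | 29 ; 14 | 17

Pairs (a,b) with same category, a.stock < b.stock, a.id < b.id.
category groups: Electronics:{14,17,26,40} Grocery:{4,12,22,29,30,31} Sports:{5,7,21,24}
Ordered by (a.id, b.id); first 4.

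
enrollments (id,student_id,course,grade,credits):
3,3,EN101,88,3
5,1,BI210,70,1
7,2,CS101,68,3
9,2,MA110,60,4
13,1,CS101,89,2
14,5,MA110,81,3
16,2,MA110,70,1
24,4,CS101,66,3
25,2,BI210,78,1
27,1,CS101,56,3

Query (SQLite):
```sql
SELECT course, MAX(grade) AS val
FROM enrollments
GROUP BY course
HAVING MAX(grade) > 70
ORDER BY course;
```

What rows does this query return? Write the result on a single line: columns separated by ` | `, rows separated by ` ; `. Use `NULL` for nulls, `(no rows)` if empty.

Partition enrollments by course; compute MAX(grade) within each group.
HAVING: keep groups where MAX(grade) > 70.
  BI210: ids {5, 25} → MAX(grade)=78
  CS101: ids {7, 13, 24, 27} → MAX(grade)=89
  EN101: ids {3} → MAX(grade)=88
  MA110: ids {9, 14, 16} → MAX(grade)=81

BI210 | 78 ; CS101 | 89 ; EN101 | 88 ; MA110 | 81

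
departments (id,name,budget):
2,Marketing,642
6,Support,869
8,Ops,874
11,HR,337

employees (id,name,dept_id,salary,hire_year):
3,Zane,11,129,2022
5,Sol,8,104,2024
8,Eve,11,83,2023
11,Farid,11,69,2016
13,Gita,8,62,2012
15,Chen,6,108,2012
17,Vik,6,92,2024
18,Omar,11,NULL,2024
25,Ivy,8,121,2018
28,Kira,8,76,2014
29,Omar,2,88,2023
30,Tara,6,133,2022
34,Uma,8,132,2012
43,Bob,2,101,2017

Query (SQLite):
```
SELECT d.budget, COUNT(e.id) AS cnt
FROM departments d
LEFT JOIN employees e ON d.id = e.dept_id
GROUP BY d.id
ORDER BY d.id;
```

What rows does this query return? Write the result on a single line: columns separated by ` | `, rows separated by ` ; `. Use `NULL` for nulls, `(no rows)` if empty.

LEFT JOIN keeps every departments row; unmatched ones get NULL for employees columns.
Group by departments.id and compute COUNT(e.id). COUNT(col) of an all-NULL group is 0.
  2: ids {29, 43} → COUNT(e.id)=2
  6: ids {15, 17, 30} → COUNT(e.id)=3
  8: ids {5, 13, 25, 28, 34} → COUNT(e.id)=5
  11: ids {3, 8, 11, 18} → COUNT(e.id)=4

642 | 2 ; 869 | 3 ; 874 | 5 ; 337 | 4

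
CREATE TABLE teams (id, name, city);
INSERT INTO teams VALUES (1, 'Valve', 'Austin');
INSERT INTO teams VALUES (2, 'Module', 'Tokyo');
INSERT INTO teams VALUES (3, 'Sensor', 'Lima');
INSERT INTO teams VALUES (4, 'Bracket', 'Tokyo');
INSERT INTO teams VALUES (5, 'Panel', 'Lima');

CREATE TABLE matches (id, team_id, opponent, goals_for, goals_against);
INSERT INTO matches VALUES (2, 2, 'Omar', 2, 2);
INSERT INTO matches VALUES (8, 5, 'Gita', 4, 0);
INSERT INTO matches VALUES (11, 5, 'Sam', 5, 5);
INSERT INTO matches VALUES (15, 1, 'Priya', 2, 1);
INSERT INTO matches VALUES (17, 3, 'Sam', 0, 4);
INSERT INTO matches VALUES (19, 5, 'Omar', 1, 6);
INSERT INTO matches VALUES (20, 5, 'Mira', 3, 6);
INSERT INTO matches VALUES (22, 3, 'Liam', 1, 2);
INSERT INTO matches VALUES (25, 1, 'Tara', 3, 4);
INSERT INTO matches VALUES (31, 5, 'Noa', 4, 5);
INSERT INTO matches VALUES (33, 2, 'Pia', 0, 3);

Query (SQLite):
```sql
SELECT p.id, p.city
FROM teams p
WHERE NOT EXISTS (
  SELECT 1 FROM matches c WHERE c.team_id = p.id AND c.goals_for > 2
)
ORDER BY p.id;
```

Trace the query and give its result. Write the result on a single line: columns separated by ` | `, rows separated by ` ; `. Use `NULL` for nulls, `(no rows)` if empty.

2 | Tokyo ; 3 | Lima ; 4 | Tokyo

For each teams row, check whether any matches with matching team_id has goals_for > 2.
Keep rows where that is false.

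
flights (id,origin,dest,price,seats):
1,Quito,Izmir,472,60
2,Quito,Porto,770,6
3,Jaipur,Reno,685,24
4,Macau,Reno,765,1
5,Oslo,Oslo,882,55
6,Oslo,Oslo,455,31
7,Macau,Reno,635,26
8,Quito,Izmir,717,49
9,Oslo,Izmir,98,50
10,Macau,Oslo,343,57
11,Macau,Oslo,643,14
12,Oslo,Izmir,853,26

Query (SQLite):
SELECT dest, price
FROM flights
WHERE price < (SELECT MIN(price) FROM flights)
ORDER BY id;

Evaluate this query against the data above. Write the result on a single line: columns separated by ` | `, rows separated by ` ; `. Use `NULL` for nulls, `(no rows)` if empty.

(no rows)

Scalar subquery: MIN(price) over all flights rows = 98.
Keep rows where price < that value.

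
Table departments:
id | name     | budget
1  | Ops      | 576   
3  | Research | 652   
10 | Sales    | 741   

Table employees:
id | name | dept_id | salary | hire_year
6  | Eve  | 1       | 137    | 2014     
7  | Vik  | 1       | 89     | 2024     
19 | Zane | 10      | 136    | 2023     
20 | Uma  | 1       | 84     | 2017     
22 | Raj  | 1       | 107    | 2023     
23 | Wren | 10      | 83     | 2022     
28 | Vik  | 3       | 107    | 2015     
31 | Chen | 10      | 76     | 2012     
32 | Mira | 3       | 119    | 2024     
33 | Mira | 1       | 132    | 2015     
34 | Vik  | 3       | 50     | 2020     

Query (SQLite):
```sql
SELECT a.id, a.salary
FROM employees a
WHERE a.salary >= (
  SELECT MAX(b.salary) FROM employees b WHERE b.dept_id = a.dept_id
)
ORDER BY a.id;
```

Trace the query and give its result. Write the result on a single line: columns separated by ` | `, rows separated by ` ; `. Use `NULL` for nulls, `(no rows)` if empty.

6 | 137 ; 19 | 136 ; 32 | 119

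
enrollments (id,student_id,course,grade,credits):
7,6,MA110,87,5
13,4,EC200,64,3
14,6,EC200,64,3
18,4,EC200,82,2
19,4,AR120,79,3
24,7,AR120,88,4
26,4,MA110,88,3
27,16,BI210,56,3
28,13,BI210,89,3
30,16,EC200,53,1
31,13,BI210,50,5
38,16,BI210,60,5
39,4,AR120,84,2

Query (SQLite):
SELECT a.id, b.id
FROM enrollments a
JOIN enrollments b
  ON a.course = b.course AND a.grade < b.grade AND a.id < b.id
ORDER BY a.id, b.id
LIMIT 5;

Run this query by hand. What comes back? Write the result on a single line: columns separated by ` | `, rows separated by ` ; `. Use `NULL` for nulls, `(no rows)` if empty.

7 | 26 ; 13 | 18 ; 14 | 18 ; 19 | 24 ; 19 | 39

Pairs (a,b) with same course, a.grade < b.grade, a.id < b.id.
course groups: AR120:{19,24,39} BI210:{27,28,31,38} EC200:{13,14,18,30} MA110:{7,26}
Ordered by (a.id, b.id); first 5.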